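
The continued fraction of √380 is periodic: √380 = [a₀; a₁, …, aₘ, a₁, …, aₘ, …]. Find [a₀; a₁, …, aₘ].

a₀ = ⌊√380⌋ = 19.
With m₀=0, d₀=1 and mₖ₊₁ = dₖaₖ − mₖ, dₖ₊₁ = (n − mₖ₊₁²)/dₖ, aₖ₊₁ = ⌊(a₀+mₖ₊₁)/dₖ₊₁⌋:
  k=1: m=19, d=19, a=2
  k=2: m=19, d=1, a=38
d=1 and a=2a₀=38 at k=2, so the next step gives (m, d) = (19, 19) again — its k=1 value — and the period has length 2.

[19; 2, 38]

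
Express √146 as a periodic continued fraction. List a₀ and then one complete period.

a₀ = ⌊√146⌋ = 12.
With m₀=0, d₀=1 and mₖ₊₁ = dₖaₖ − mₖ, dₖ₊₁ = (n − mₖ₊₁²)/dₖ, aₖ₊₁ = ⌊(a₀+mₖ₊₁)/dₖ₊₁⌋:
  k=1: m=12, d=2, a=12
  k=2: m=12, d=1, a=24
d=1 and a=2a₀=24 at k=2, so the next step gives (m, d) = (12, 2) again — its k=1 value — and the period has length 2.

[12; 12, 24]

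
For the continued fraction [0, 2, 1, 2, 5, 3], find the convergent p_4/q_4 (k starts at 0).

16/43

Using pₖ = aₖpₖ₋₁ + pₖ₋₂, qₖ = aₖqₖ₋₁ + qₖ₋₂ (with p₋₁=1, p₋₂=0, q₋₁=0, q₋₂=1):
  k=0: a=0, p=0, q=1
  k=1: a=2, p=1, q=2
  k=2: a=1, p=1, q=3
  k=3: a=2, p=3, q=8
  k=4: a=5, p=16, q=43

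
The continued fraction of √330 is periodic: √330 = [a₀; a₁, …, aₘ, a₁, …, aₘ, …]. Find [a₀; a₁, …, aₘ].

[18; 6, 36]

a₀ = ⌊√330⌋ = 18.
With m₀=0, d₀=1 and mₖ₊₁ = dₖaₖ − mₖ, dₖ₊₁ = (n − mₖ₊₁²)/dₖ, aₖ₊₁ = ⌊(a₀+mₖ₊₁)/dₖ₊₁⌋:
  k=1: m=18, d=6, a=6
  k=2: m=18, d=1, a=36
d=1 and a=2a₀=36 at k=2, so the next step gives (m, d) = (18, 6) again — its k=1 value — and the period has length 2.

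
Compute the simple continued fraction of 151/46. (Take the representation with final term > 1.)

151 = 3·46 + 13
46 = 3·13 + 7
13 = 1·7 + 6
7 = 1·6 + 1
6 = 6·1 + 0  (stop)
So 151/46 = [3; 3, 1, 1, 6].

[3; 3, 1, 1, 6]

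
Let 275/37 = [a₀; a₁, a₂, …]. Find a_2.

3

275 = 7·37 + 16   →  a_0 = 7
37 = 2·16 + 5   →  a_1 = 2
16 = 3·5 + 1   →  a_2 = 3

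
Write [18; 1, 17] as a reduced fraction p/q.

Using pₖ = aₖpₖ₋₁ + pₖ₋₂ and qₖ = aₖqₖ₋₁ + qₖ₋₂:
  k=0: a=18, p=18, q=1
  k=1: a=1, p=19, q=1
  k=2: a=17, p=341, q=18

341/18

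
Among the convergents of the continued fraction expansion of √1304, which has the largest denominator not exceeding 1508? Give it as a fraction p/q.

√1304 = [36; 9, 72, …] (period length 2).
Convergents:
  p_0/q_0 = 36/1
  p_1/q_1 = 325/9
  p_2/q_2 = 23436/649
  p_3/q_3 = 211249/5850
q_2 = 649 ≤ 1508 < 5850 = q_3, so the answer is 23436/649.

23436/649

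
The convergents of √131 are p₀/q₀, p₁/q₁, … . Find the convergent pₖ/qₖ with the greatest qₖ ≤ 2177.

√131 = [11; 2, 4, 11, 4, 2, 22, …] (period length 6).
Convergents:
  p_0/q_0 = 11/1
  p_1/q_1 = 23/2
  p_2/q_2 = 103/9
  p_3/q_3 = 1156/101
  p_4/q_4 = 4727/413
  p_5/q_5 = 10610/927
  p_6/q_6 = 238147/20807
q_5 = 927 ≤ 2177 < 20807 = q_6, so the answer is 10610/927.

10610/927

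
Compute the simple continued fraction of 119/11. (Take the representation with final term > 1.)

[10; 1, 4, 2]

119 = 10·11 + 9
11 = 1·9 + 2
9 = 4·2 + 1
2 = 2·1 + 0  (stop)
So 119/11 = [10; 1, 4, 2].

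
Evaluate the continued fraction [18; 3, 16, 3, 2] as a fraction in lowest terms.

6396/349

Using pₖ = aₖpₖ₋₁ + pₖ₋₂ and qₖ = aₖqₖ₋₁ + qₖ₋₂:
  k=0: a=18, p=18, q=1
  k=1: a=3, p=55, q=3
  k=2: a=16, p=898, q=49
  k=3: a=3, p=2749, q=150
  k=4: a=2, p=6396, q=349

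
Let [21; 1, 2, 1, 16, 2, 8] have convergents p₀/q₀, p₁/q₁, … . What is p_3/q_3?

Using pₖ = aₖpₖ₋₁ + pₖ₋₂, qₖ = aₖqₖ₋₁ + qₖ₋₂ (with p₋₁=1, p₋₂=0, q₋₁=0, q₋₂=1):
  k=0: a=21, p=21, q=1
  k=1: a=1, p=22, q=1
  k=2: a=2, p=65, q=3
  k=3: a=1, p=87, q=4

87/4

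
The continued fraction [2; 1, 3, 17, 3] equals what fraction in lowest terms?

Fold from the inside: start with 3/1.
  17 + 1/3 = 52/3
  3 + 3/52 = 159/52
  1 + 52/159 = 211/159
  2 + 159/211 = 581/211

581/211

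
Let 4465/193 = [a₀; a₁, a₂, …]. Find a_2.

4465 = 23·193 + 26   →  a_0 = 23
193 = 7·26 + 11   →  a_1 = 7
26 = 2·11 + 4   →  a_2 = 2

2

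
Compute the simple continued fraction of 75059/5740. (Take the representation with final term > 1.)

[13; 13, 13, 3, 3, 3]

75059 = 13*5740 + 439
5740 = 13*439 + 33
439 = 13*33 + 10
33 = 3*10 + 3
10 = 3*3 + 1
3 = 3*1 + 0  (stop)
So 75059/5740 = [13; 13, 13, 3, 3, 3].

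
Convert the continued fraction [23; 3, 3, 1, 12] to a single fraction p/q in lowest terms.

Fold from the inside: start with 12/1.
  1 + 1/12 = 13/12
  3 + 12/13 = 51/13
  3 + 13/51 = 166/51
  23 + 51/166 = 3869/166

3869/166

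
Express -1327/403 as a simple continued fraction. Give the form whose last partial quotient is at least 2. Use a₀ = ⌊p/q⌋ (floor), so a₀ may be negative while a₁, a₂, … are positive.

[-4; 1, 2, 2, 2, 2, 4, 2]

-1327 = -4×403 + 285
403 = 1×285 + 118
285 = 2×118 + 49
118 = 2×49 + 20
49 = 2×20 + 9
20 = 2×9 + 2
9 = 4×2 + 1
2 = 2×1 + 0  (stop)
So -1327/403 = [-4; 1, 2, 2, 2, 2, 4, 2].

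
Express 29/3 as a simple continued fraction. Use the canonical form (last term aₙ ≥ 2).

[9; 1, 2]

29 = 9*3 + 2
3 = 1*2 + 1
2 = 2*1 + 0  (stop)
So 29/3 = [9; 1, 2].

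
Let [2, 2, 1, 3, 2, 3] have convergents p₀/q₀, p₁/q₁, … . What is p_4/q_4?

Using pₖ = aₖpₖ₋₁ + pₖ₋₂, qₖ = aₖqₖ₋₁ + qₖ₋₂ (with p₋₁=1, p₋₂=0, q₋₁=0, q₋₂=1):
  k=0: a=2, p=2, q=1
  k=1: a=2, p=5, q=2
  k=2: a=1, p=7, q=3
  k=3: a=3, p=26, q=11
  k=4: a=2, p=59, q=25

59/25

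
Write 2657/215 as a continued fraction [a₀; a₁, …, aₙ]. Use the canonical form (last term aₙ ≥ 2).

[12; 2, 1, 3, 1, 4, 3]

2657 = 12×215 + 77
215 = 2×77 + 61
77 = 1×61 + 16
61 = 3×16 + 13
16 = 1×13 + 3
13 = 4×3 + 1
3 = 3×1 + 0  (stop)
So 2657/215 = [12; 2, 1, 3, 1, 4, 3].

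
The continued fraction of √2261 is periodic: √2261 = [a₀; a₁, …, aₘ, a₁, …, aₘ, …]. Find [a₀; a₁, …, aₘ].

[47; 1, 1, 4, 1, 1, 94]

a₀ = ⌊√2261⌋ = 47.
With m₀=0, d₀=1 and mₖ₊₁ = dₖaₖ − mₖ, dₖ₊₁ = (n − mₖ₊₁²)/dₖ, aₖ₊₁ = ⌊(a₀+mₖ₊₁)/dₖ₊₁⌋:
  k=1: m=47, d=52, a=1
  k=2: m=5, d=43, a=1
  k=3: m=38, d=19, a=4
  k=4: m=38, d=43, a=1
  k=5: m=5, d=52, a=1
  k=6: m=47, d=1, a=94
d=1 and a=2a₀=94 at k=6, so the next step gives (m, d) = (47, 52) again — its k=1 value — and the period has length 6.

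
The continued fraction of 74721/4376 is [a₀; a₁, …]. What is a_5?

1

74721 = 17·4376 + 329   →  a_0 = 17
4376 = 13·329 + 99   →  a_1 = 13
329 = 3·99 + 32   →  a_2 = 3
99 = 3·32 + 3   →  a_3 = 3
32 = 10·3 + 2   →  a_4 = 10
3 = 1·2 + 1   →  a_5 = 1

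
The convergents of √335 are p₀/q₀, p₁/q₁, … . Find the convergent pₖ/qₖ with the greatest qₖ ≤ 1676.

√335 = [18; 3, 3, 3, 36, …] (period length 4).
Convergents:
  p_0/q_0 = 18/1
  p_1/q_1 = 55/3
  p_2/q_2 = 183/10
  p_3/q_3 = 604/33
  p_4/q_4 = 21927/1198
  p_5/q_5 = 66385/3627
q_4 = 1198 ≤ 1676 < 3627 = q_5, so the answer is 21927/1198.

21927/1198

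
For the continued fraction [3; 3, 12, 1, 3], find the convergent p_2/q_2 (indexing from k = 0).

123/37

Using pₖ = aₖpₖ₋₁ + pₖ₋₂, qₖ = aₖqₖ₋₁ + qₖ₋₂ (with p₋₁=1, p₋₂=0, q₋₁=0, q₋₂=1):
  k=0: a=3, p=3, q=1
  k=1: a=3, p=10, q=3
  k=2: a=12, p=123, q=37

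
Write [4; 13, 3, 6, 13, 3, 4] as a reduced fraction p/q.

180482/44289

Fold from the inside: start with 4/1.
  3 + 1/4 = 13/4
  13 + 4/13 = 173/13
  6 + 13/173 = 1051/173
  3 + 173/1051 = 3326/1051
  13 + 1051/3326 = 44289/3326
  4 + 3326/44289 = 180482/44289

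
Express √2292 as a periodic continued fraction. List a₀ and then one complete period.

a₀ = ⌊√2292⌋ = 47.
With m₀=0, d₀=1 and mₖ₊₁ = dₖaₖ − mₖ, dₖ₊₁ = (n − mₖ₊₁²)/dₖ, aₖ₊₁ = ⌊(a₀+mₖ₊₁)/dₖ₊₁⌋:
  k=1: m=47, d=83, a=1
  k=2: m=36, d=12, a=6
  k=3: m=36, d=83, a=1
  k=4: m=47, d=1, a=94
d=1 and a=2a₀=94 at k=4, so the next step gives (m, d) = (47, 83) again — its k=1 value — and the period has length 4.

[47; 1, 6, 1, 94]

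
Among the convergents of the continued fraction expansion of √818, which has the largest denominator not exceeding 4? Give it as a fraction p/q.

86/3

√818 = [28; 1, 1, 1, 1, 56, …] (period length 5).
Convergents:
  p_0/q_0 = 28/1
  p_1/q_1 = 29/1
  p_2/q_2 = 57/2
  p_3/q_3 = 86/3
  p_4/q_4 = 143/5
q_3 = 3 ≤ 4 < 5 = q_4, so the answer is 86/3.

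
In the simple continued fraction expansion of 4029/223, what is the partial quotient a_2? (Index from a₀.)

4029 = 18·223 + 15   →  a_0 = 18
223 = 14·15 + 13   →  a_1 = 14
15 = 1·13 + 2   →  a_2 = 1

1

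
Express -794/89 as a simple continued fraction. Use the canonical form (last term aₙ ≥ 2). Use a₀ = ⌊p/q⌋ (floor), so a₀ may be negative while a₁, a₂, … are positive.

[-9; 12, 1, 2, 2]

-794 = -9×89 + 7
89 = 12×7 + 5
7 = 1×5 + 2
5 = 2×2 + 1
2 = 2×1 + 0  (stop)
So -794/89 = [-9; 12, 1, 2, 2].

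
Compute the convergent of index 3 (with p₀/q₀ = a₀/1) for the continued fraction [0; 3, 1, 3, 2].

4/15

Using pₖ = aₖpₖ₋₁ + pₖ₋₂, qₖ = aₖqₖ₋₁ + qₖ₋₂ (with p₋₁=1, p₋₂=0, q₋₁=0, q₋₂=1):
  k=0: a=0, p=0, q=1
  k=1: a=3, p=1, q=3
  k=2: a=1, p=1, q=4
  k=3: a=3, p=4, q=15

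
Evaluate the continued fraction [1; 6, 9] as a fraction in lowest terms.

Fold from the inside: start with 9/1.
  6 + 1/9 = 55/9
  1 + 9/55 = 64/55

64/55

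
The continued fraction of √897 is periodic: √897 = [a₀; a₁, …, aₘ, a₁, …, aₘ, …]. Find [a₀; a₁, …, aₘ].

a₀ = ⌊√897⌋ = 29.

[29; 1, 18, 1, 58]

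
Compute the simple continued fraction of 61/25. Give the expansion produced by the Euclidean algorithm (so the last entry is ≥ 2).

[2; 2, 3, 1, 2]

61 = 2×25 + 11
25 = 2×11 + 3
11 = 3×3 + 2
3 = 1×2 + 1
2 = 2×1 + 0  (stop)
So 61/25 = [2; 2, 3, 1, 2].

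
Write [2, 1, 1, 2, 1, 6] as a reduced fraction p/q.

121/47

Fold from the inside: start with 6/1.
  1 + 1/6 = 7/6
  2 + 6/7 = 20/7
  1 + 7/20 = 27/20
  1 + 20/27 = 47/27
  2 + 27/47 = 121/47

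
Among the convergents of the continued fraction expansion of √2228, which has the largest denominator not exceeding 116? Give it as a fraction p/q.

√2228 = [47; 4, 1, 22, 1, 4, 94, …] (period length 6).
Convergents:
  p_0/q_0 = 47/1
  p_1/q_1 = 189/4
  p_2/q_2 = 236/5
  p_3/q_3 = 5381/114
  p_4/q_4 = 5617/119
q_3 = 114 ≤ 116 < 119 = q_4, so the answer is 5381/114.

5381/114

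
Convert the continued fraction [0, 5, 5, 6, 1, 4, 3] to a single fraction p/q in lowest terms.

561/2914

Using pₖ = aₖpₖ₋₁ + pₖ₋₂ and qₖ = aₖqₖ₋₁ + qₖ₋₂:
  k=0: a=0, p=0, q=1
  k=1: a=5, p=1, q=5
  k=2: a=5, p=5, q=26
  k=3: a=6, p=31, q=161
  k=4: a=1, p=36, q=187
  k=5: a=4, p=175, q=909
  k=6: a=3, p=561, q=2914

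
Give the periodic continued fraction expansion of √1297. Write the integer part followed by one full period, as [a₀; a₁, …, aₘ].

a₀ = ⌊√1297⌋ = 36.
With m₀=0, d₀=1 and mₖ₊₁ = dₖaₖ − mₖ, dₖ₊₁ = (n − mₖ₊₁²)/dₖ, aₖ₊₁ = ⌊(a₀+mₖ₊₁)/dₖ₊₁⌋:
  k=1: m=36, d=1, a=72
d=1 and a=2a₀=72 at k=1, so the next step gives (m, d) = (36, 1) again — its k=1 value — and the period has length 1.

[36; 72]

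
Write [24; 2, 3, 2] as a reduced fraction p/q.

391/16

Fold from the inside: start with 2/1.
  3 + 1/2 = 7/2
  2 + 2/7 = 16/7
  24 + 7/16 = 391/16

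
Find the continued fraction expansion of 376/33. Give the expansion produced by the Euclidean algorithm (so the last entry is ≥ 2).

[11; 2, 1, 1, 6]

376 = 11*33 + 13
33 = 2*13 + 7
13 = 1*7 + 6
7 = 1*6 + 1
6 = 6*1 + 0  (stop)
So 376/33 = [11; 2, 1, 1, 6].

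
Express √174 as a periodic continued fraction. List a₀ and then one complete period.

[13; 5, 4, 5, 26]

a₀ = ⌊√174⌋ = 13.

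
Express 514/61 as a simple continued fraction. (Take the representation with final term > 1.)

[8; 2, 2, 1, 8]

514 = 8*61 + 26
61 = 2*26 + 9
26 = 2*9 + 8
9 = 1*8 + 1
8 = 8*1 + 0  (stop)
So 514/61 = [8; 2, 2, 1, 8].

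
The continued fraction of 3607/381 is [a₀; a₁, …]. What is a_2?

7

3607 = 9·381 + 178   →  a_0 = 9
381 = 2·178 + 25   →  a_1 = 2
178 = 7·25 + 3   →  a_2 = 7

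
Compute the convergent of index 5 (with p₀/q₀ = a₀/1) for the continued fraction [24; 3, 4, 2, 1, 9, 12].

9894/407

Using pₖ = aₖpₖ₋₁ + pₖ₋₂, qₖ = aₖqₖ₋₁ + qₖ₋₂ (with p₋₁=1, p₋₂=0, q₋₁=0, q₋₂=1):
  k=0: a=24, p=24, q=1
  k=1: a=3, p=73, q=3
  k=2: a=4, p=316, q=13
  k=3: a=2, p=705, q=29
  k=4: a=1, p=1021, q=42
  k=5: a=9, p=9894, q=407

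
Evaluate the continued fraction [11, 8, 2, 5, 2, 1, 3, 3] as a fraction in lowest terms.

Using pₖ = aₖpₖ₋₁ + pₖ₋₂ and qₖ = aₖqₖ₋₁ + qₖ₋₂:
  k=0: a=11, p=11, q=1
  k=1: a=8, p=89, q=8
  k=2: a=2, p=189, q=17
  k=3: a=5, p=1034, q=93
  k=4: a=2, p=2257, q=203
  k=5: a=1, p=3291, q=296
  k=6: a=3, p=12130, q=1091
  k=7: a=3, p=39681, q=3569

39681/3569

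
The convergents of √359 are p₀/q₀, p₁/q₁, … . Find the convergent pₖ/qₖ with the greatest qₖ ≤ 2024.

√359 = [18; 1, 17, 1, 36, …] (period length 4).
Convergents:
  p_0/q_0 = 18/1
  p_1/q_1 = 19/1
  p_2/q_2 = 341/18
  p_3/q_3 = 360/19
  p_4/q_4 = 13301/702
  p_5/q_5 = 13661/721
  p_6/q_6 = 245538/12959
q_5 = 721 ≤ 2024 < 12959 = q_6, so the answer is 13661/721.

13661/721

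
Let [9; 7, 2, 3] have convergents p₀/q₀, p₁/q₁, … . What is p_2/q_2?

137/15

Using pₖ = aₖpₖ₋₁ + pₖ₋₂, qₖ = aₖqₖ₋₁ + qₖ₋₂ (with p₋₁=1, p₋₂=0, q₋₁=0, q₋₂=1):
  k=0: a=9, p=9, q=1
  k=1: a=7, p=64, q=7
  k=2: a=2, p=137, q=15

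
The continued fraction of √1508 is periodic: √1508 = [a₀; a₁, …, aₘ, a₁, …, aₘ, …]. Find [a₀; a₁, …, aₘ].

[38; 1, 4, 1, 76]

a₀ = ⌊√1508⌋ = 38.
With m₀=0, d₀=1 and mₖ₊₁ = dₖaₖ − mₖ, dₖ₊₁ = (n − mₖ₊₁²)/dₖ, aₖ₊₁ = ⌊(a₀+mₖ₊₁)/dₖ₊₁⌋:
  k=1: m=38, d=64, a=1
  k=2: m=26, d=13, a=4
  k=3: m=26, d=64, a=1
  k=4: m=38, d=1, a=76
d=1 and a=2a₀=76 at k=4, so the next step gives (m, d) = (38, 64) again — its k=1 value — and the period has length 4.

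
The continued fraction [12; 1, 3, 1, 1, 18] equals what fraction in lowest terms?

2134/167

Using pₖ = aₖpₖ₋₁ + pₖ₋₂ and qₖ = aₖqₖ₋₁ + qₖ₋₂:
  k=0: a=12, p=12, q=1
  k=1: a=1, p=13, q=1
  k=2: a=3, p=51, q=4
  k=3: a=1, p=64, q=5
  k=4: a=1, p=115, q=9
  k=5: a=18, p=2134, q=167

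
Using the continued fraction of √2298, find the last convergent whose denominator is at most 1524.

√2298 = [47; 1, 14, 1, 94, …] (period length 4).
Convergents:
  p_0/q_0 = 47/1
  p_1/q_1 = 48/1
  p_2/q_2 = 719/15
  p_3/q_3 = 767/16
  p_4/q_4 = 72817/1519
  p_5/q_5 = 73584/1535
q_4 = 1519 ≤ 1524 < 1535 = q_5, so the answer is 72817/1519.

72817/1519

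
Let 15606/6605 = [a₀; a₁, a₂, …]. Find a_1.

15606 = 2·6605 + 2396   →  a_0 = 2
6605 = 2·2396 + 1813   →  a_1 = 2

2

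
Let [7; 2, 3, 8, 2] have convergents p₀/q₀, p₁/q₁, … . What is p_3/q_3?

431/58

Using pₖ = aₖpₖ₋₁ + pₖ₋₂, qₖ = aₖqₖ₋₁ + qₖ₋₂ (with p₋₁=1, p₋₂=0, q₋₁=0, q₋₂=1):
  k=0: a=7, p=7, q=1
  k=1: a=2, p=15, q=2
  k=2: a=3, p=52, q=7
  k=3: a=8, p=431, q=58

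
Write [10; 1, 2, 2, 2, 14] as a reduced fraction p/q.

2623/245

Using pₖ = aₖpₖ₋₁ + pₖ₋₂ and qₖ = aₖqₖ₋₁ + qₖ₋₂:
  k=0: a=10, p=10, q=1
  k=1: a=1, p=11, q=1
  k=2: a=2, p=32, q=3
  k=3: a=2, p=75, q=7
  k=4: a=2, p=182, q=17
  k=5: a=14, p=2623, q=245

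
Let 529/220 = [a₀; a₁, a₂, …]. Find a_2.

2

529 = 2·220 + 89   →  a_0 = 2
220 = 2·89 + 42   →  a_1 = 2
89 = 2·42 + 5   →  a_2 = 2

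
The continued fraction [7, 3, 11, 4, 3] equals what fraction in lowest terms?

Using pₖ = aₖpₖ₋₁ + pₖ₋₂ and qₖ = aₖqₖ₋₁ + qₖ₋₂:
  k=0: a=7, p=7, q=1
  k=1: a=3, p=22, q=3
  k=2: a=11, p=249, q=34
  k=3: a=4, p=1018, q=139
  k=4: a=3, p=3303, q=451

3303/451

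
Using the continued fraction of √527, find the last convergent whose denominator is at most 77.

528/23

√527 = [22; 1, 21, 1, 44, …] (period length 4).
Convergents:
  p_0/q_0 = 22/1
  p_1/q_1 = 23/1
  p_2/q_2 = 505/22
  p_3/q_3 = 528/23
  p_4/q_4 = 23737/1034
q_3 = 23 ≤ 77 < 1034 = q_4, so the answer is 528/23.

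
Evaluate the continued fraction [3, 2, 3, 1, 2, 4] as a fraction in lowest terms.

Fold from the inside: start with 4/1.
  2 + 1/4 = 9/4
  1 + 4/9 = 13/9
  3 + 9/13 = 48/13
  2 + 13/48 = 109/48
  3 + 48/109 = 375/109

375/109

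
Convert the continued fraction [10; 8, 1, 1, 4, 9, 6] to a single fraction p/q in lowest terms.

43877/4337

Fold from the inside: start with 6/1.
  9 + 1/6 = 55/6
  4 + 6/55 = 226/55
  1 + 55/226 = 281/226
  1 + 226/281 = 507/281
  8 + 281/507 = 4337/507
  10 + 507/4337 = 43877/4337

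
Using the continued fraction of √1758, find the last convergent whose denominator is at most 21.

√1758 = [41; 1, 12, 1, 82, …] (period length 4).
Convergents:
  p_0/q_0 = 41/1
  p_1/q_1 = 42/1
  p_2/q_2 = 545/13
  p_3/q_3 = 587/14
  p_4/q_4 = 48679/1161
q_3 = 14 ≤ 21 < 1161 = q_4, so the answer is 587/14.

587/14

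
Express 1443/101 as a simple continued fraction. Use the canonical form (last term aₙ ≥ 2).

1443 = 14·101 + 29
101 = 3·29 + 14
29 = 2·14 + 1
14 = 14·1 + 0  (stop)
So 1443/101 = [14; 3, 2, 14].

[14; 3, 2, 14]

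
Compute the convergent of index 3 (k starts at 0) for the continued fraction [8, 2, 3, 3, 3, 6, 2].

Using pₖ = aₖpₖ₋₁ + pₖ₋₂, qₖ = aₖqₖ₋₁ + qₖ₋₂ (with p₋₁=1, p₋₂=0, q₋₁=0, q₋₂=1):
  k=0: a=8, p=8, q=1
  k=1: a=2, p=17, q=2
  k=2: a=3, p=59, q=7
  k=3: a=3, p=194, q=23

194/23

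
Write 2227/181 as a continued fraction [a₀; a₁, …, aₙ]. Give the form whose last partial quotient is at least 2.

2227 = 12*181 + 55
181 = 3*55 + 16
55 = 3*16 + 7
16 = 2*7 + 2
7 = 3*2 + 1
2 = 2*1 + 0  (stop)
So 2227/181 = [12; 3, 3, 2, 3, 2].

[12; 3, 3, 2, 3, 2]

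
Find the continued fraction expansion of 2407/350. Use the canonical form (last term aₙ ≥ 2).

2407 = 6·350 + 307
350 = 1·307 + 43
307 = 7·43 + 6
43 = 7·6 + 1
6 = 6·1 + 0  (stop)
So 2407/350 = [6; 1, 7, 7, 6].

[6; 1, 7, 7, 6]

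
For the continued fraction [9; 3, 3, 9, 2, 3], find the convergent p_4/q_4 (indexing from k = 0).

Using pₖ = aₖpₖ₋₁ + pₖ₋₂, qₖ = aₖqₖ₋₁ + qₖ₋₂ (with p₋₁=1, p₋₂=0, q₋₁=0, q₋₂=1):
  k=0: a=9, p=9, q=1
  k=1: a=3, p=28, q=3
  k=2: a=3, p=93, q=10
  k=3: a=9, p=865, q=93
  k=4: a=2, p=1823, q=196

1823/196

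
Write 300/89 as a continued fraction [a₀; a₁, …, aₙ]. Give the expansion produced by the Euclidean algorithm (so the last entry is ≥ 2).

[3; 2, 1, 2, 3, 3]

300 = 3*89 + 33
89 = 2*33 + 23
33 = 1*23 + 10
23 = 2*10 + 3
10 = 3*3 + 1
3 = 3*1 + 0  (stop)
So 300/89 = [3; 2, 1, 2, 3, 3].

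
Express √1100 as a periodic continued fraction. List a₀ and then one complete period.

a₀ = ⌊√1100⌋ = 33.

[33; 6, 66]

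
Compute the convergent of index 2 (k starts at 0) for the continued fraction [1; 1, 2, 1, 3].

5/3

Using pₖ = aₖpₖ₋₁ + pₖ₋₂, qₖ = aₖqₖ₋₁ + qₖ₋₂ (with p₋₁=1, p₋₂=0, q₋₁=0, q₋₂=1):
  k=0: a=1, p=1, q=1
  k=1: a=1, p=2, q=1
  k=2: a=2, p=5, q=3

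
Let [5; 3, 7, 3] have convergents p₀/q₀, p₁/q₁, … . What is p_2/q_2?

Using pₖ = aₖpₖ₋₁ + pₖ₋₂, qₖ = aₖqₖ₋₁ + qₖ₋₂ (with p₋₁=1, p₋₂=0, q₋₁=0, q₋₂=1):
  k=0: a=5, p=5, q=1
  k=1: a=3, p=16, q=3
  k=2: a=7, p=117, q=22

117/22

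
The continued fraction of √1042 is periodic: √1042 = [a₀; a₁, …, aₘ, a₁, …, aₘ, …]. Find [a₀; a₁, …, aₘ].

a₀ = ⌊√1042⌋ = 32.
With m₀=0, d₀=1 and mₖ₊₁ = dₖaₖ − mₖ, dₖ₊₁ = (n − mₖ₊₁²)/dₖ, aₖ₊₁ = ⌊(a₀+mₖ₊₁)/dₖ₊₁⌋:
  k=1: m=32, d=18, a=3
  k=2: m=22, d=31, a=1
  k=3: m=9, d=31, a=1
  k=4: m=22, d=18, a=3
  k=5: m=32, d=1, a=64
d=1 and a=2a₀=64 at k=5, so the next step gives (m, d) = (32, 18) again — its k=1 value — and the period has length 5.

[32; 3, 1, 1, 3, 64]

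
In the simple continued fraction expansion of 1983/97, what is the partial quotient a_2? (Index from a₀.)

1983 = 20·97 + 43   →  a_0 = 20
97 = 2·43 + 11   →  a_1 = 2
43 = 3·11 + 10   →  a_2 = 3

3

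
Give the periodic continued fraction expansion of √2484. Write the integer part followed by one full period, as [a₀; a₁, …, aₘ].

a₀ = ⌊√2484⌋ = 49.
With m₀=0, d₀=1 and mₖ₊₁ = dₖaₖ − mₖ, dₖ₊₁ = (n − mₖ₊₁²)/dₖ, aₖ₊₁ = ⌊(a₀+mₖ₊₁)/dₖ₊₁⌋:
  k=1: m=49, d=83, a=1
  k=2: m=34, d=16, a=5
  k=3: m=46, d=23, a=4
  k=4: m=46, d=16, a=5
  k=5: m=34, d=83, a=1
  k=6: m=49, d=1, a=98
d=1 and a=2a₀=98 at k=6, so the next step gives (m, d) = (49, 83) again — its k=1 value — and the period has length 6.

[49; 1, 5, 4, 5, 1, 98]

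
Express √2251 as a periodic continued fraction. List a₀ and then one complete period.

a₀ = ⌊√2251⌋ = 47.
With m₀=0, d₀=1 and mₖ₊₁ = dₖaₖ − mₖ, dₖ₊₁ = (n − mₖ₊₁²)/dₖ, aₖ₊₁ = ⌊(a₀+mₖ₊₁)/dₖ₊₁⌋:
  k=1: m=47, d=42, a=2
  k=2: m=37, d=21, a=4
  k=3: m=47, d=2, a=47
  k=4: m=47, d=21, a=4
  k=5: m=37, d=42, a=2
  k=6: m=47, d=1, a=94
d=1 and a=2a₀=94 at k=6, so the next step gives (m, d) = (47, 42) again — its k=1 value — and the period has length 6.

[47; 2, 4, 47, 4, 2, 94]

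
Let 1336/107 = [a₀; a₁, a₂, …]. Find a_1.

1336 = 12·107 + 52   →  a_0 = 12
107 = 2·52 + 3   →  a_1 = 2

2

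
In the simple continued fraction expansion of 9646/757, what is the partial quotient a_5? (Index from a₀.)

9646 = 12·757 + 562   →  a_0 = 12
757 = 1·562 + 195   →  a_1 = 1
562 = 2·195 + 172   →  a_2 = 2
195 = 1·172 + 23   →  a_3 = 1
172 = 7·23 + 11   →  a_4 = 7
23 = 2·11 + 1   →  a_5 = 2

2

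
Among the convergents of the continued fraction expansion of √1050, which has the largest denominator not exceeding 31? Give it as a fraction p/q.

162/5

√1050 = [32; 2, 2, 10, 2, 2, 64, …] (period length 6).
Convergents:
  p_0/q_0 = 32/1
  p_1/q_1 = 65/2
  p_2/q_2 = 162/5
  p_3/q_3 = 1685/52
q_2 = 5 ≤ 31 < 52 = q_3, so the answer is 162/5.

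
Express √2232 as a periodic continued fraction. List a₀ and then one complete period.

a₀ = ⌊√2232⌋ = 47.
With m₀=0, d₀=1 and mₖ₊₁ = dₖaₖ − mₖ, dₖ₊₁ = (n − mₖ₊₁²)/dₖ, aₖ₊₁ = ⌊(a₀+mₖ₊₁)/dₖ₊₁⌋:
  k=1: m=47, d=23, a=4
  k=2: m=45, d=9, a=10
  k=3: m=45, d=23, a=4
  k=4: m=47, d=1, a=94
d=1 and a=2a₀=94 at k=4, so the next step gives (m, d) = (47, 23) again — its k=1 value — and the period has length 4.

[47; 4, 10, 4, 94]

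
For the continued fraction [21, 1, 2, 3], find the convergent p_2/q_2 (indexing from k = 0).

65/3

Using pₖ = aₖpₖ₋₁ + pₖ₋₂, qₖ = aₖqₖ₋₁ + qₖ₋₂ (with p₋₁=1, p₋₂=0, q₋₁=0, q₋₂=1):
  k=0: a=21, p=21, q=1
  k=1: a=1, p=22, q=1
  k=2: a=2, p=65, q=3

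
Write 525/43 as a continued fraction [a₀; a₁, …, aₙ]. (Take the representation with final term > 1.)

[12; 4, 1, 3, 2]

525 = 12×43 + 9
43 = 4×9 + 7
9 = 1×7 + 2
7 = 3×2 + 1
2 = 2×1 + 0  (stop)
So 525/43 = [12; 4, 1, 3, 2].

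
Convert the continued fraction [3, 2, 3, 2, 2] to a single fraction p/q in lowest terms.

Using pₖ = aₖpₖ₋₁ + pₖ₋₂ and qₖ = aₖqₖ₋₁ + qₖ₋₂:
  k=0: a=3, p=3, q=1
  k=1: a=2, p=7, q=2
  k=2: a=3, p=24, q=7
  k=3: a=2, p=55, q=16
  k=4: a=2, p=134, q=39

134/39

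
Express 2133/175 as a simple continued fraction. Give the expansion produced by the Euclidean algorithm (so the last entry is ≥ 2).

2133 = 12×175 + 33
175 = 5×33 + 10
33 = 3×10 + 3
10 = 3×3 + 1
3 = 3×1 + 0  (stop)
So 2133/175 = [12; 5, 3, 3, 3].

[12; 5, 3, 3, 3]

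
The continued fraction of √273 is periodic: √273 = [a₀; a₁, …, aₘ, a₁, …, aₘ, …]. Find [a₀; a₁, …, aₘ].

[16; 1, 1, 10, 1, 1, 32]

a₀ = ⌊√273⌋ = 16.
With m₀=0, d₀=1 and mₖ₊₁ = dₖaₖ − mₖ, dₖ₊₁ = (n − mₖ₊₁²)/dₖ, aₖ₊₁ = ⌊(a₀+mₖ₊₁)/dₖ₊₁⌋:
  k=1: m=16, d=17, a=1
  k=2: m=1, d=16, a=1
  k=3: m=15, d=3, a=10
  k=4: m=15, d=16, a=1
  k=5: m=1, d=17, a=1
  k=6: m=16, d=1, a=32
d=1 and a=2a₀=32 at k=6, so the next step gives (m, d) = (16, 17) again — its k=1 value — and the period has length 6.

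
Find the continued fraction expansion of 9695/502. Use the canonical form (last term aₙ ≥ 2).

9695 = 19*502 + 157
502 = 3*157 + 31
157 = 5*31 + 2
31 = 15*2 + 1
2 = 2*1 + 0  (stop)
So 9695/502 = [19; 3, 5, 15, 2].

[19; 3, 5, 15, 2]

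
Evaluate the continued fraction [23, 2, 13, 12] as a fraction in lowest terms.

Using pₖ = aₖpₖ₋₁ + pₖ₋₂ and qₖ = aₖqₖ₋₁ + qₖ₋₂:
  k=0: a=23, p=23, q=1
  k=1: a=2, p=47, q=2
  k=2: a=13, p=634, q=27
  k=3: a=12, p=7655, q=326

7655/326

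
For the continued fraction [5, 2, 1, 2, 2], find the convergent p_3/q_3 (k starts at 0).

43/8

Using pₖ = aₖpₖ₋₁ + pₖ₋₂, qₖ = aₖqₖ₋₁ + qₖ₋₂ (with p₋₁=1, p₋₂=0, q₋₁=0, q₋₂=1):
  k=0: a=5, p=5, q=1
  k=1: a=2, p=11, q=2
  k=2: a=1, p=16, q=3
  k=3: a=2, p=43, q=8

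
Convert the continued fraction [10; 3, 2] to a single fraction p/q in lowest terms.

Using pₖ = aₖpₖ₋₁ + pₖ₋₂ and qₖ = aₖqₖ₋₁ + qₖ₋₂:
  k=0: a=10, p=10, q=1
  k=1: a=3, p=31, q=3
  k=2: a=2, p=72, q=7

72/7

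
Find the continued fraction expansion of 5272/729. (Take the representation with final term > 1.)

[7; 4, 3, 5, 3, 3]

5272 = 7·729 + 169
729 = 4·169 + 53
169 = 3·53 + 10
53 = 5·10 + 3
10 = 3·3 + 1
3 = 3·1 + 0  (stop)
So 5272/729 = [7; 4, 3, 5, 3, 3].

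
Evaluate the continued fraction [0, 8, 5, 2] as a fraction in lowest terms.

Fold from the inside: start with 2/1.
  5 + 1/2 = 11/2
  8 + 2/11 = 90/11
  0 + 11/90 = 11/90

11/90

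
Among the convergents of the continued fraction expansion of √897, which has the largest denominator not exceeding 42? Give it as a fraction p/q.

599/20

√897 = [29; 1, 18, 1, 58, …] (period length 4).
Convergents:
  p_0/q_0 = 29/1
  p_1/q_1 = 30/1
  p_2/q_2 = 569/19
  p_3/q_3 = 599/20
  p_4/q_4 = 35311/1179
q_3 = 20 ≤ 42 < 1179 = q_4, so the answer is 599/20.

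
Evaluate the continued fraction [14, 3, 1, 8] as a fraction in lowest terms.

Fold from the inside: start with 8/1.
  1 + 1/8 = 9/8
  3 + 8/9 = 35/9
  14 + 9/35 = 499/35

499/35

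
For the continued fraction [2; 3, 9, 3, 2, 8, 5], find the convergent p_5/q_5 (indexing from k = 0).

3954/1703

Using pₖ = aₖpₖ₋₁ + pₖ₋₂, qₖ = aₖqₖ₋₁ + qₖ₋₂ (with p₋₁=1, p₋₂=0, q₋₁=0, q₋₂=1):
  k=0: a=2, p=2, q=1
  k=1: a=3, p=7, q=3
  k=2: a=9, p=65, q=28
  k=3: a=3, p=202, q=87
  k=4: a=2, p=469, q=202
  k=5: a=8, p=3954, q=1703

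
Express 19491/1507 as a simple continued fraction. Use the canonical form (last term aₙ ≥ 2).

19491 = 12·1507 + 1407
1507 = 1·1407 + 100
1407 = 14·100 + 7
100 = 14·7 + 2
7 = 3·2 + 1
2 = 2·1 + 0  (stop)
So 19491/1507 = [12; 1, 14, 14, 3, 2].

[12; 1, 14, 14, 3, 2]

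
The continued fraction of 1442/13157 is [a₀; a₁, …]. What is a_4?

1442 = 0·13157 + 1442   →  a_0 = 0
13157 = 9·1442 + 179   →  a_1 = 9
1442 = 8·179 + 10   →  a_2 = 8
179 = 17·10 + 9   →  a_3 = 17
10 = 1·9 + 1   →  a_4 = 1

1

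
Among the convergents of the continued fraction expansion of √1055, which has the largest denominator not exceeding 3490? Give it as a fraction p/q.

108908/3353

√1055 = [32; 2, 12, 2, 64, …] (period length 4).
Convergents:
  p_0/q_0 = 32/1
  p_1/q_1 = 65/2
  p_2/q_2 = 812/25
  p_3/q_3 = 1689/52
  p_4/q_4 = 108908/3353
  p_5/q_5 = 219505/6758
q_4 = 3353 ≤ 3490 < 6758 = q_5, so the answer is 108908/3353.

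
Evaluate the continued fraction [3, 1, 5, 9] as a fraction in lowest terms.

Fold from the inside: start with 9/1.
  5 + 1/9 = 46/9
  1 + 9/46 = 55/46
  3 + 46/55 = 211/55

211/55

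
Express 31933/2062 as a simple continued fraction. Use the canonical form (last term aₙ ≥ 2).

31933 = 15*2062 + 1003
2062 = 2*1003 + 56
1003 = 17*56 + 51
56 = 1*51 + 5
51 = 10*5 + 1
5 = 5*1 + 0  (stop)
So 31933/2062 = [15; 2, 17, 1, 10, 5].

[15; 2, 17, 1, 10, 5]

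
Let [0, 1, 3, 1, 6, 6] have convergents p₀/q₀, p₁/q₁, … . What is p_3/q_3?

Using pₖ = aₖpₖ₋₁ + pₖ₋₂, qₖ = aₖqₖ₋₁ + qₖ₋₂ (with p₋₁=1, p₋₂=0, q₋₁=0, q₋₂=1):
  k=0: a=0, p=0, q=1
  k=1: a=1, p=1, q=1
  k=2: a=3, p=3, q=4
  k=3: a=1, p=4, q=5

4/5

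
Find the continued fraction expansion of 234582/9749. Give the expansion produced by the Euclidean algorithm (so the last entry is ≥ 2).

[24; 16, 11, 2, 3, 3, 2]

234582 = 24*9749 + 606
9749 = 16*606 + 53
606 = 11*53 + 23
53 = 2*23 + 7
23 = 3*7 + 2
7 = 3*2 + 1
2 = 2*1 + 0  (stop)
So 234582/9749 = [24; 16, 11, 2, 3, 3, 2].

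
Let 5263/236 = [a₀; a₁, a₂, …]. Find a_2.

3

5263 = 22·236 + 71   →  a_0 = 22
236 = 3·71 + 23   →  a_1 = 3
71 = 3·23 + 2   →  a_2 = 3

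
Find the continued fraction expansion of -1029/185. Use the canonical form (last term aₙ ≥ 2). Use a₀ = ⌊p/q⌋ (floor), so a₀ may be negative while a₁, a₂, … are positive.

[-6; 2, 3, 1, 1, 11]

-1029 = -6*185 + 81
185 = 2*81 + 23
81 = 3*23 + 12
23 = 1*12 + 11
12 = 1*11 + 1
11 = 11*1 + 0  (stop)
So -1029/185 = [-6; 2, 3, 1, 1, 11].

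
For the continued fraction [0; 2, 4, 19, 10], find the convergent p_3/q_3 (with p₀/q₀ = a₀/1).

Using pₖ = aₖpₖ₋₁ + pₖ₋₂, qₖ = aₖqₖ₋₁ + qₖ₋₂ (with p₋₁=1, p₋₂=0, q₋₁=0, q₋₂=1):
  k=0: a=0, p=0, q=1
  k=1: a=2, p=1, q=2
  k=2: a=4, p=4, q=9
  k=3: a=19, p=77, q=173

77/173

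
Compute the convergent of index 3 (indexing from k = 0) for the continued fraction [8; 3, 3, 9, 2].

Using pₖ = aₖpₖ₋₁ + pₖ₋₂, qₖ = aₖqₖ₋₁ + qₖ₋₂ (with p₋₁=1, p₋₂=0, q₋₁=0, q₋₂=1):
  k=0: a=8, p=8, q=1
  k=1: a=3, p=25, q=3
  k=2: a=3, p=83, q=10
  k=3: a=9, p=772, q=93

772/93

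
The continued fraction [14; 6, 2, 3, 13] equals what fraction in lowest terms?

Fold from the inside: start with 13/1.
  3 + 1/13 = 40/13
  2 + 13/40 = 93/40
  6 + 40/93 = 598/93
  14 + 93/598 = 8465/598

8465/598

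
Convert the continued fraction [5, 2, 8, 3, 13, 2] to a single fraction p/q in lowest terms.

8016/1465

Using pₖ = aₖpₖ₋₁ + pₖ₋₂ and qₖ = aₖqₖ₋₁ + qₖ₋₂:
  k=0: a=5, p=5, q=1
  k=1: a=2, p=11, q=2
  k=2: a=8, p=93, q=17
  k=3: a=3, p=290, q=53
  k=4: a=13, p=3863, q=706
  k=5: a=2, p=8016, q=1465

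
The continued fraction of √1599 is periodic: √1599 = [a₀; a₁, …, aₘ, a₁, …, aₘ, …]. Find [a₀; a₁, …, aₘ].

[39; 1, 78]

a₀ = ⌊√1599⌋ = 39.
With m₀=0, d₀=1 and mₖ₊₁ = dₖaₖ − mₖ, dₖ₊₁ = (n − mₖ₊₁²)/dₖ, aₖ₊₁ = ⌊(a₀+mₖ₊₁)/dₖ₊₁⌋:
  k=1: m=39, d=78, a=1
  k=2: m=39, d=1, a=78
d=1 and a=2a₀=78 at k=2, so the next step gives (m, d) = (39, 78) again — its k=1 value — and the period has length 2.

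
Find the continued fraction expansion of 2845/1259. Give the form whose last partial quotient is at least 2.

2845 = 2*1259 + 327
1259 = 3*327 + 278
327 = 1*278 + 49
278 = 5*49 + 33
49 = 1*33 + 16
33 = 2*16 + 1
16 = 16*1 + 0  (stop)
So 2845/1259 = [2; 3, 1, 5, 1, 2, 16].

[2; 3, 1, 5, 1, 2, 16]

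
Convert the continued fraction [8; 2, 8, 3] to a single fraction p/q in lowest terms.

Fold from the inside: start with 3/1.
  8 + 1/3 = 25/3
  2 + 3/25 = 53/25
  8 + 25/53 = 449/53

449/53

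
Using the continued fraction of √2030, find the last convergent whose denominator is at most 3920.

73035/1621

√2030 = [45; 18, 90, …] (period length 2).
Convergents:
  p_0/q_0 = 45/1
  p_1/q_1 = 811/18
  p_2/q_2 = 73035/1621
  p_3/q_3 = 1315441/29196
q_2 = 1621 ≤ 3920 < 29196 = q_3, so the answer is 73035/1621.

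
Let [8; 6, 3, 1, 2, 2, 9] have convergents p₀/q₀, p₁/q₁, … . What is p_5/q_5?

1330/163

Using pₖ = aₖpₖ₋₁ + pₖ₋₂, qₖ = aₖqₖ₋₁ + qₖ₋₂ (with p₋₁=1, p₋₂=0, q₋₁=0, q₋₂=1):
  k=0: a=8, p=8, q=1
  k=1: a=6, p=49, q=6
  k=2: a=3, p=155, q=19
  k=3: a=1, p=204, q=25
  k=4: a=2, p=563, q=69
  k=5: a=2, p=1330, q=163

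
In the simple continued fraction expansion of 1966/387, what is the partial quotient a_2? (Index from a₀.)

2

1966 = 5·387 + 31   →  a_0 = 5
387 = 12·31 + 15   →  a_1 = 12
31 = 2·15 + 1   →  a_2 = 2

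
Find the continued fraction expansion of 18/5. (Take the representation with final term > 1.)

18 = 3·5 + 3
5 = 1·3 + 2
3 = 1·2 + 1
2 = 2·1 + 0  (stop)
So 18/5 = [3; 1, 1, 2].

[3; 1, 1, 2]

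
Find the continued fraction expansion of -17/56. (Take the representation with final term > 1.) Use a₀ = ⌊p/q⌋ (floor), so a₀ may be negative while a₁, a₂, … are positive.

[-1; 1, 2, 3, 2, 2]

-17 = -1×56 + 39
56 = 1×39 + 17
39 = 2×17 + 5
17 = 3×5 + 2
5 = 2×2 + 1
2 = 2×1 + 0  (stop)
So -17/56 = [-1; 1, 2, 3, 2, 2].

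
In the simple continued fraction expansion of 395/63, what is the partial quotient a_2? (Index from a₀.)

395 = 6·63 + 17   →  a_0 = 6
63 = 3·17 + 12   →  a_1 = 3
17 = 1·12 + 5   →  a_2 = 1

1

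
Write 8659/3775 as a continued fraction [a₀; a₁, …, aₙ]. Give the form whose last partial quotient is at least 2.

8659 = 2·3775 + 1109
3775 = 3·1109 + 448
1109 = 2·448 + 213
448 = 2·213 + 22
213 = 9·22 + 15
22 = 1·15 + 7
15 = 2·7 + 1
7 = 7·1 + 0  (stop)
So 8659/3775 = [2; 3, 2, 2, 9, 1, 2, 7].

[2; 3, 2, 2, 9, 1, 2, 7]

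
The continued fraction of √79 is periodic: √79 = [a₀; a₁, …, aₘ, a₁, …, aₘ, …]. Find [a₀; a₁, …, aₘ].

a₀ = ⌊√79⌋ = 8.
With m₀=0, d₀=1 and mₖ₊₁ = dₖaₖ − mₖ, dₖ₊₁ = (n − mₖ₊₁²)/dₖ, aₖ₊₁ = ⌊(a₀+mₖ₊₁)/dₖ₊₁⌋:
  k=1: m=8, d=15, a=1
  k=2: m=7, d=2, a=7
  k=3: m=7, d=15, a=1
  k=4: m=8, d=1, a=16
d=1 and a=2a₀=16 at k=4, so the next step gives (m, d) = (8, 15) again — its k=1 value — and the period has length 4.

[8; 1, 7, 1, 16]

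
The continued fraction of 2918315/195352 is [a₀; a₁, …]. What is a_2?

15

2918315 = 14·195352 + 183387   →  a_0 = 14
195352 = 1·183387 + 11965   →  a_1 = 1
183387 = 15·11965 + 3912   →  a_2 = 15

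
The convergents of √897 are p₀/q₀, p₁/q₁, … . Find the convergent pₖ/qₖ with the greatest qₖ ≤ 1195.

35311/1179

√897 = [29; 1, 18, 1, 58, …] (period length 4).
Convergents:
  p_0/q_0 = 29/1
  p_1/q_1 = 30/1
  p_2/q_2 = 569/19
  p_3/q_3 = 599/20
  p_4/q_4 = 35311/1179
  p_5/q_5 = 35910/1199
q_4 = 1179 ≤ 1195 < 1199 = q_5, so the answer is 35311/1179.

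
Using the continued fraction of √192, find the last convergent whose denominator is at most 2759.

√192 = [13; 1, 5, 1, 26, …] (period length 4).
Convergents:
  p_0/q_0 = 13/1
  p_1/q_1 = 14/1
  p_2/q_2 = 83/6
  p_3/q_3 = 97/7
  p_4/q_4 = 2605/188
  p_5/q_5 = 2702/195
  p_6/q_6 = 16115/1163
  p_7/q_7 = 18817/1358
  p_8/q_8 = 505357/36471
q_7 = 1358 ≤ 2759 < 36471 = q_8, so the answer is 18817/1358.

18817/1358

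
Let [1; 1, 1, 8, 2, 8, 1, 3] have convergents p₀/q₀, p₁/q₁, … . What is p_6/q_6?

Using pₖ = aₖpₖ₋₁ + pₖ₋₂, qₖ = aₖqₖ₋₁ + qₖ₋₂ (with p₋₁=1, p₋₂=0, q₋₁=0, q₋₂=1):
  k=0: a=1, p=1, q=1
  k=1: a=1, p=2, q=1
  k=2: a=1, p=3, q=2
  k=3: a=8, p=26, q=17
  k=4: a=2, p=55, q=36
  k=5: a=8, p=466, q=305
  k=6: a=1, p=521, q=341

521/341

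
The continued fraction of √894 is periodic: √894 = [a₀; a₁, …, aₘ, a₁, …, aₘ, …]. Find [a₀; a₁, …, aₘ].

a₀ = ⌊√894⌋ = 29.
With m₀=0, d₀=1 and mₖ₊₁ = dₖaₖ − mₖ, dₖ₊₁ = (n − mₖ₊₁²)/dₖ, aₖ₊₁ = ⌊(a₀+mₖ₊₁)/dₖ₊₁⌋:
  k=1: m=29, d=53, a=1
  k=2: m=24, d=6, a=8
  k=3: m=24, d=53, a=1
  k=4: m=29, d=1, a=58
d=1 and a=2a₀=58 at k=4, so the next step gives (m, d) = (29, 53) again — its k=1 value — and the period has length 4.

[29; 1, 8, 1, 58]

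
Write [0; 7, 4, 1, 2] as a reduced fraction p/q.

Fold from the inside: start with 2/1.
  1 + 1/2 = 3/2
  4 + 2/3 = 14/3
  7 + 3/14 = 101/14
  0 + 14/101 = 14/101

14/101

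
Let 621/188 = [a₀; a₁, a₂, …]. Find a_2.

3

621 = 3·188 + 57   →  a_0 = 3
188 = 3·57 + 17   →  a_1 = 3
57 = 3·17 + 6   →  a_2 = 3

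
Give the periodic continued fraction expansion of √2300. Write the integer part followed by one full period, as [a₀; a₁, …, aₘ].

[47; 1, 22, 1, 94]

a₀ = ⌊√2300⌋ = 47.
With m₀=0, d₀=1 and mₖ₊₁ = dₖaₖ − mₖ, dₖ₊₁ = (n − mₖ₊₁²)/dₖ, aₖ₊₁ = ⌊(a₀+mₖ₊₁)/dₖ₊₁⌋:
  k=1: m=47, d=91, a=1
  k=2: m=44, d=4, a=22
  k=3: m=44, d=91, a=1
  k=4: m=47, d=1, a=94
d=1 and a=2a₀=94 at k=4, so the next step gives (m, d) = (47, 91) again — its k=1 value — and the period has length 4.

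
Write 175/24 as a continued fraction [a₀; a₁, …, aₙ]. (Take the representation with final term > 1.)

175 = 7·24 + 7
24 = 3·7 + 3
7 = 2·3 + 1
3 = 3·1 + 0  (stop)
So 175/24 = [7; 3, 2, 3].

[7; 3, 2, 3]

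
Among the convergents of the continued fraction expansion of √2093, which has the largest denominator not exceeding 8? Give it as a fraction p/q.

√2093 = [45; 1, 2, 1, 90, …] (period length 4).
Convergents:
  p_0/q_0 = 45/1
  p_1/q_1 = 46/1
  p_2/q_2 = 137/3
  p_3/q_3 = 183/4
  p_4/q_4 = 16607/363
q_3 = 4 ≤ 8 < 363 = q_4, so the answer is 183/4.

183/4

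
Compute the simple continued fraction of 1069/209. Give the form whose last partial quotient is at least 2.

[5; 8, 1, 2, 2, 3]

1069 = 5·209 + 24
209 = 8·24 + 17
24 = 1·17 + 7
17 = 2·7 + 3
7 = 2·3 + 1
3 = 3·1 + 0  (stop)
So 1069/209 = [5; 8, 1, 2, 2, 3].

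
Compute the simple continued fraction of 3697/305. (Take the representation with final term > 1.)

3697 = 12·305 + 37
305 = 8·37 + 9
37 = 4·9 + 1
9 = 9·1 + 0  (stop)
So 3697/305 = [12; 8, 4, 9].

[12; 8, 4, 9]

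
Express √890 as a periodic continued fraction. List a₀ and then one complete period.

[29; 1, 4, 1, 58]

a₀ = ⌊√890⌋ = 29.
With m₀=0, d₀=1 and mₖ₊₁ = dₖaₖ − mₖ, dₖ₊₁ = (n − mₖ₊₁²)/dₖ, aₖ₊₁ = ⌊(a₀+mₖ₊₁)/dₖ₊₁⌋:
  k=1: m=29, d=49, a=1
  k=2: m=20, d=10, a=4
  k=3: m=20, d=49, a=1
  k=4: m=29, d=1, a=58
d=1 and a=2a₀=58 at k=4, so the next step gives (m, d) = (29, 49) again — its k=1 value — and the period has length 4.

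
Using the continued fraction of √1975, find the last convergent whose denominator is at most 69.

√1975 = [44; 2, 3, 1, 2, 1, 3, 2, 88, …] (period length 8).
Convergents:
  p_0/q_0 = 44/1
  p_1/q_1 = 89/2
  p_2/q_2 = 311/7
  p_3/q_3 = 400/9
  p_4/q_4 = 1111/25
  p_5/q_5 = 1511/34
  p_6/q_6 = 5644/127
q_5 = 34 ≤ 69 < 127 = q_6, so the answer is 1511/34.

1511/34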